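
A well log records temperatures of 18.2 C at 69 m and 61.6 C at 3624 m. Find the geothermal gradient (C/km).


dT = 61.6 - 18.2 = 43.4 C
dz = 3624 - 69 = 3555 m
gradient = dT/dz * 1000 = 43.4/3555 * 1000 = 12.2082 C/km

12.2082


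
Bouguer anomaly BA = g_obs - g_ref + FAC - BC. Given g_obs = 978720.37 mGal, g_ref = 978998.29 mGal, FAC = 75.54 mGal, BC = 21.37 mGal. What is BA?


BA = g_obs - g_ref + FAC - BC
= 978720.37 - 978998.29 + 75.54 - 21.37
= -223.75 mGal

-223.75


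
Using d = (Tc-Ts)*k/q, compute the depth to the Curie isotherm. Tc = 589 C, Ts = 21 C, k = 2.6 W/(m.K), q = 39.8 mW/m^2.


T_Curie - T_surf = 589 - 21 = 568 C
Convert q to W/m^2: 39.8 mW/m^2 = 0.0398 W/m^2
d = 568 * 2.6 / 0.0398 = 37105.53 m

37105.53


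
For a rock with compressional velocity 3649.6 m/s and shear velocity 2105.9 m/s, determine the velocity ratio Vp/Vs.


Vp/Vs = 3649.6 / 2105.9
= 1.733

1.733


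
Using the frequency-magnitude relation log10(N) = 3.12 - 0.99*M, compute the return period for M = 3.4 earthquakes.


log10(N) = 3.12 - 0.99*3.4 = -0.246
N = 10^-0.246 = 0.567545
T = 1/N = 1/0.567545 = 1.762 years

1.762


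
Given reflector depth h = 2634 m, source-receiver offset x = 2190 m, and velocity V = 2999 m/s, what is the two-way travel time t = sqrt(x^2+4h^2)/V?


x^2 + 4h^2 = 2190^2 + 4*2634^2 = 4796100 + 27751824 = 32547924
sqrt(32547924) = 5705.0788
t = 5705.0788 / 2999 = 1.9023 s

1.9023


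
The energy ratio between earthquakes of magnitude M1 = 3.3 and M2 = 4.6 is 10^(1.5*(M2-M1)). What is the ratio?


M2 - M1 = 4.6 - 3.3 = 1.3
1.5 * 1.3 = 1.95
ratio = 10^1.95 = 89.13

89.13


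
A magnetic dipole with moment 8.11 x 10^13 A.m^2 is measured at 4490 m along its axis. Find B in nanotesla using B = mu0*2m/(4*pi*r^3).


m = 8.11 x 10^13 = 81100000000000 A.m^2
2m = 162200000000000 A.m^2
r^3 = 4490^3 = 90518849000
B = (4pi*10^-7) * 162200000000000 / (4*pi * 90518849000) * 1e9
= 203826531.364906 / 1137493404119.22 * 1e9
= 179189.1985 nT

179189.1985


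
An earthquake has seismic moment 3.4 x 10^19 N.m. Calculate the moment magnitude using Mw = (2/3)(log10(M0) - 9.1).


log10(M0) = log10(3.4 x 10^19) = 19.5315
Mw = 2/3 * (19.5315 - 9.1)
= 2/3 * 10.4315
= 6.95

6.95


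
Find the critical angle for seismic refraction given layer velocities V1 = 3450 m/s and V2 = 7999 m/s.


V1/V2 = 3450/7999 = 0.431304
theta_c = arcsin(0.431304) = 25.5503 degrees

25.5503


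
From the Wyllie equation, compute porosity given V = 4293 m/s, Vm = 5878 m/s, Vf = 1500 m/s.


1/V - 1/Vm = 1/4293 - 1/5878 = 6.281e-05
1/Vf - 1/Vm = 1/1500 - 1/5878 = 0.00049654
phi = 6.281e-05 / 0.00049654 = 0.1265

0.1265


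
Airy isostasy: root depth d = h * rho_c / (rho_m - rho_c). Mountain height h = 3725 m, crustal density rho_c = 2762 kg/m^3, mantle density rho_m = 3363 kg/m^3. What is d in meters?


rho_m - rho_c = 3363 - 2762 = 601
d = 3725 * 2762 / 601
= 10288450 / 601
= 17118.89 m

17118.89


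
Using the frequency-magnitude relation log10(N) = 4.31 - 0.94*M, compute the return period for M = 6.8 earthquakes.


log10(N) = 4.31 - 0.94*6.8 = -2.082
N = 10^-2.082 = 0.008279
T = 1/N = 1/0.008279 = 120.7814 years

120.7814


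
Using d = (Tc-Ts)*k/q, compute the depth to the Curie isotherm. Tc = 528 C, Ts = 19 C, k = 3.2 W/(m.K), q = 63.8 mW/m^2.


T_Curie - T_surf = 528 - 19 = 509 C
Convert q to W/m^2: 63.8 mW/m^2 = 0.0638 W/m^2
d = 509 * 3.2 / 0.0638 = 25529.78 m

25529.78


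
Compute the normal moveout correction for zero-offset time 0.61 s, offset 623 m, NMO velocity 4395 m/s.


x/Vnmo = 623/4395 = 0.141752
(x/Vnmo)^2 = 0.020094
t0^2 = 0.3721
sqrt(0.3721 + 0.020094) = 0.626254
dt = 0.626254 - 0.61 = 0.016254

0.016254


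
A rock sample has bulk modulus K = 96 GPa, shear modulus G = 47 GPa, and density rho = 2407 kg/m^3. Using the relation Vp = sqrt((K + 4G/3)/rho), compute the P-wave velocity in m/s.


First compute the effective modulus:
K + 4G/3 = 96e9 + 4*47e9/3 = 158666666666.67 Pa
Then divide by density:
158666666666.67 / 2407 = 65918847.805 Pa/(kg/m^3)
Take the square root:
Vp = sqrt(65918847.805) = 8119.04 m/s

8119.04


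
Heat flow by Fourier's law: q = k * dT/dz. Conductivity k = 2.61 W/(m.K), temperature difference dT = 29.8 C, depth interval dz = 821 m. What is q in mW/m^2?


q = k * dT / dz * 1000
= 2.61 * 29.8 / 821 * 1000
= 0.094736 * 1000
= 94.7357 mW/m^2

94.7357


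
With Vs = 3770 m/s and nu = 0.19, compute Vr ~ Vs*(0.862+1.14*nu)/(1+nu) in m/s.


Numerator factor = 0.862 + 1.14*0.19 = 1.0786
Denominator = 1 + 0.19 = 1.19
Vr = 3770 * 1.0786 / 1.19 = 3417.08 m/s

3417.08


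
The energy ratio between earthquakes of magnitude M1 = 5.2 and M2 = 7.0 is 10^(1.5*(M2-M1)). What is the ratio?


M2 - M1 = 7.0 - 5.2 = 1.8
1.5 * 1.8 = 2.7
ratio = 10^2.7 = 501.19

501.19


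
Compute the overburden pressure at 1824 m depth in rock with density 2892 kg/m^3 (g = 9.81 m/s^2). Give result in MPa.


P = rho * g * z / 1e6
= 2892 * 9.81 * 1824 / 1e6
= 51747828.48 / 1e6
= 51.7478 MPa

51.7478


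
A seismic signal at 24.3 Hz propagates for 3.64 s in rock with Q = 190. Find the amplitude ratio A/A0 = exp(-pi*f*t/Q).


pi*f*t/Q = pi*24.3*3.64/190 = 1.462527
A/A0 = exp(-1.462527) = 0.23165

0.23165


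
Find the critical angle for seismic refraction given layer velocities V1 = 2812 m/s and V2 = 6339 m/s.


V1/V2 = 2812/6339 = 0.443603
theta_c = arcsin(0.443603) = 26.334 degrees

26.334


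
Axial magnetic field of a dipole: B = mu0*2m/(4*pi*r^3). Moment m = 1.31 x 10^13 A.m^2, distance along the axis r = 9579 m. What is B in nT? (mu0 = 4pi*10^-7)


m = 1.31 x 10^13 = 13100000000000 A.m^2
2m = 26200000000000 A.m^2
r^3 = 9579^3 = 878942611539
B = (4pi*10^-7) * 26200000000000 / (4*pi * 878942611539) * 1e9
= 32923891.009621 / 11045118605351.8 * 1e9
= 2980.8545 nT

2980.8545


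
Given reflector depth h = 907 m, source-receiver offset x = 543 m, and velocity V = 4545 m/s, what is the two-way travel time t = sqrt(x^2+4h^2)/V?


x^2 + 4h^2 = 543^2 + 4*907^2 = 294849 + 3290596 = 3585445
sqrt(3585445) = 1893.5271
t = 1893.5271 / 4545 = 0.4166 s

0.4166


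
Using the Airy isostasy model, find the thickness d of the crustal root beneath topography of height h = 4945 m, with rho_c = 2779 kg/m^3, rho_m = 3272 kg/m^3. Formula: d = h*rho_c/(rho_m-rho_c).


rho_m - rho_c = 3272 - 2779 = 493
d = 4945 * 2779 / 493
= 13742155 / 493
= 27874.55 m

27874.55


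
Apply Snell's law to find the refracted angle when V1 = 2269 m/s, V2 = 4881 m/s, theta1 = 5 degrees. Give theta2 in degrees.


sin(theta1) = sin(5 deg) = 0.087156
sin(theta2) = V2/V1 * sin(theta1) = 4881/2269 * 0.087156 = 0.187487
theta2 = arcsin(0.187487) = 10.8061 degrees

10.8061


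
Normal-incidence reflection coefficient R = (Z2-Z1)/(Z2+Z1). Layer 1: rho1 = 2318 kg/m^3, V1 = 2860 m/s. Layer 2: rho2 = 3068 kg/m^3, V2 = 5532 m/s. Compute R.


Z1 = 2318 * 2860 = 6629480
Z2 = 3068 * 5532 = 16972176
R = (16972176 - 6629480) / (16972176 + 6629480) = 10342696 / 23601656 = 0.4382

0.4382


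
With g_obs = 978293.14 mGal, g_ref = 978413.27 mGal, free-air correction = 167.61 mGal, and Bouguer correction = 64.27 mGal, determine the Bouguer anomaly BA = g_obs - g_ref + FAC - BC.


BA = g_obs - g_ref + FAC - BC
= 978293.14 - 978413.27 + 167.61 - 64.27
= -16.79 mGal

-16.79


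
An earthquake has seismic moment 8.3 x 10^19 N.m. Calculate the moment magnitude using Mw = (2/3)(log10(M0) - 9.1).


log10(M0) = log10(8.3 x 10^19) = 19.9191
Mw = 2/3 * (19.9191 - 9.1)
= 2/3 * 10.8191
= 7.21

7.21


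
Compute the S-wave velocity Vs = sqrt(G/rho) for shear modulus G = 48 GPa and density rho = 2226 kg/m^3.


Convert G to Pa: G = 48e9 Pa
Compute G/rho = 48e9 / 2226 = 21563342.3181
Vs = sqrt(21563342.3181) = 4643.63 m/s

4643.63


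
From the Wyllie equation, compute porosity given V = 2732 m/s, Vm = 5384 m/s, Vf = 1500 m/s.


1/V - 1/Vm = 1/2732 - 1/5384 = 0.0001803
1/Vf - 1/Vm = 1/1500 - 1/5384 = 0.00048093
phi = 0.0001803 / 0.00048093 = 0.3749

0.3749


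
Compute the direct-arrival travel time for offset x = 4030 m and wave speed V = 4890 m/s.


t = x / V
= 4030 / 4890
= 0.8241 s

0.8241


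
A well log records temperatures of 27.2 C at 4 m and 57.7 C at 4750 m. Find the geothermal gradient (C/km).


dT = 57.7 - 27.2 = 30.5 C
dz = 4750 - 4 = 4746 m
gradient = dT/dz * 1000 = 30.5/4746 * 1000 = 6.4265 C/km

6.4265


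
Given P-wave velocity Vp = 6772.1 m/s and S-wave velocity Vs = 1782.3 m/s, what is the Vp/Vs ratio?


Vp/Vs = 6772.1 / 1782.3
= 3.7996

3.7996


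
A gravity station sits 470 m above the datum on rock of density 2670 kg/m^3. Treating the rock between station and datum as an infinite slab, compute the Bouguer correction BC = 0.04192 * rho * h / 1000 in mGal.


BC = 0.04192 * rho * h / 1000
= 0.04192 * 2670 * 470 / 1000
= 52.6054 mGal

52.6054


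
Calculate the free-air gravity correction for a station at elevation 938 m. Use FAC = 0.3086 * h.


FAC = 0.3086 * h
= 0.3086 * 938
= 289.4668 mGal

289.4668


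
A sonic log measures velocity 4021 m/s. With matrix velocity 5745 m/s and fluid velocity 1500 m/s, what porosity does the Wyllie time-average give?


1/V - 1/Vm = 1/4021 - 1/5745 = 7.463e-05
1/Vf - 1/Vm = 1/1500 - 1/5745 = 0.0004926
phi = 7.463e-05 / 0.0004926 = 0.1515

0.1515


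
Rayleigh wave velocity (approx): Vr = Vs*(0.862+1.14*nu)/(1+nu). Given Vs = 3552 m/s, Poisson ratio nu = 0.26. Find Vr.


Numerator factor = 0.862 + 1.14*0.26 = 1.1584
Denominator = 1 + 0.26 = 1.26
Vr = 3552 * 1.1584 / 1.26 = 3265.58 m/s

3265.58


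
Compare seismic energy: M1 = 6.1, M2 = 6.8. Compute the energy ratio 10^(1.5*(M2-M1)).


M2 - M1 = 6.8 - 6.1 = 0.7
1.5 * 0.7 = 1.05
ratio = 10^1.05 = 11.22

11.22


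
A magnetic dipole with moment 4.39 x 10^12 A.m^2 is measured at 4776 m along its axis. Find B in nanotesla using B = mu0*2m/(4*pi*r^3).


m = 4.39 x 10^12 = 4390000000000 A.m^2
2m = 8780000000000 A.m^2
r^3 = 4776^3 = 108941400576
B = (4pi*10^-7) * 8780000000000 / (4*pi * 108941400576) * 1e9
= 11033273.399407 / 1368998014885.38 * 1e9
= 8059.3787 nT

8059.3787


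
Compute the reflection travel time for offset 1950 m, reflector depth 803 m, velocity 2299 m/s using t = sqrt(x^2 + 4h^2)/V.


x^2 + 4h^2 = 1950^2 + 4*803^2 = 3802500 + 2579236 = 6381736
sqrt(6381736) = 2526.2098
t = 2526.2098 / 2299 = 1.0988 s

1.0988


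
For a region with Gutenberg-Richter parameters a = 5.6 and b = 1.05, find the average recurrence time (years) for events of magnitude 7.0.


log10(N) = 5.6 - 1.05*7.0 = -1.75
N = 10^-1.75 = 0.017783
T = 1/N = 1/0.017783 = 56.2341 years

56.2341


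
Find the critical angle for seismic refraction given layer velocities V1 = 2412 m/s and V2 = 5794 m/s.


V1/V2 = 2412/5794 = 0.416293
theta_c = arcsin(0.416293) = 24.6008 degrees

24.6008


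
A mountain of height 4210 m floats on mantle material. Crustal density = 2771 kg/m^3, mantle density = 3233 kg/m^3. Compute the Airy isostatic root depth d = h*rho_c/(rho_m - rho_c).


rho_m - rho_c = 3233 - 2771 = 462
d = 4210 * 2771 / 462
= 11665910 / 462
= 25250.89 m

25250.89


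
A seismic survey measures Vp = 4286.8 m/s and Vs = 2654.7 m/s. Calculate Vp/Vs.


Vp/Vs = 4286.8 / 2654.7
= 1.6148

1.6148


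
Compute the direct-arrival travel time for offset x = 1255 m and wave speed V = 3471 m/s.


t = x / V
= 1255 / 3471
= 0.3616 s

0.3616


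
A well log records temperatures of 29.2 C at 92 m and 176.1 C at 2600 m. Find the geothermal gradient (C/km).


dT = 176.1 - 29.2 = 146.9 C
dz = 2600 - 92 = 2508 m
gradient = dT/dz * 1000 = 146.9/2508 * 1000 = 58.5726 C/km

58.5726


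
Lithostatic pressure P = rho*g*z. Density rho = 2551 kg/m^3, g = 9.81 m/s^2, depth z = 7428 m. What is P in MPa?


P = rho * g * z / 1e6
= 2551 * 9.81 * 7428 / 1e6
= 185888002.68 / 1e6
= 185.888 MPa

185.888


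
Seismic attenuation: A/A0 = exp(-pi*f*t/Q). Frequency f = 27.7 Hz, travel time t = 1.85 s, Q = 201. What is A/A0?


pi*f*t/Q = pi*27.7*1.85/201 = 0.80095
A/A0 = exp(-0.80095) = 0.448902

0.448902


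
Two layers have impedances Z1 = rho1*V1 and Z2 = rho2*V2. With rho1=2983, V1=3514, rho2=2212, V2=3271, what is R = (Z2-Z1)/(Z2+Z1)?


Z1 = 2983 * 3514 = 10482262
Z2 = 2212 * 3271 = 7235452
R = (7235452 - 10482262) / (7235452 + 10482262) = -3246810 / 17717714 = -0.1833

-0.1833


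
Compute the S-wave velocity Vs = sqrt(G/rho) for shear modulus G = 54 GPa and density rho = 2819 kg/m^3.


Convert G to Pa: G = 54e9 Pa
Compute G/rho = 54e9 / 2819 = 19155728.9819
Vs = sqrt(19155728.9819) = 4376.73 m/s

4376.73


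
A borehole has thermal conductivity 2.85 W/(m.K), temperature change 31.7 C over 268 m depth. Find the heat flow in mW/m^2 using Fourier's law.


q = k * dT / dz * 1000
= 2.85 * 31.7 / 268 * 1000
= 0.337108 * 1000
= 337.1082 mW/m^2

337.1082


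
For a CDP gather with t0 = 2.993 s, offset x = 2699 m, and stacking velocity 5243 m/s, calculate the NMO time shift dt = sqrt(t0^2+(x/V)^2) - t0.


x/Vnmo = 2699/5243 = 0.514782
(x/Vnmo)^2 = 0.265
t0^2 = 8.958049
sqrt(8.958049 + 0.265) = 3.036947
dt = 3.036947 - 2.993 = 0.043947

0.043947


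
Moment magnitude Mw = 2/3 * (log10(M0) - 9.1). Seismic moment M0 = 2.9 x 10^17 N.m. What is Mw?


log10(M0) = log10(2.9 x 10^17) = 17.4624
Mw = 2/3 * (17.4624 - 9.1)
= 2/3 * 8.3624
= 5.57

5.57


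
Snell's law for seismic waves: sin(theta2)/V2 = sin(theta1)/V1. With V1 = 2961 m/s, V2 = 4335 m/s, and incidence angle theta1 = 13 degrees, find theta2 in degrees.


sin(theta1) = sin(13 deg) = 0.224951
sin(theta2) = V2/V1 * sin(theta1) = 4335/2961 * 0.224951 = 0.329336
theta2 = arcsin(0.329336) = 19.2285 degrees

19.2285


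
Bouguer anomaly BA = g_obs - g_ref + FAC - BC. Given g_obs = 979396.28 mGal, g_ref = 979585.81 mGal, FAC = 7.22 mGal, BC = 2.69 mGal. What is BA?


BA = g_obs - g_ref + FAC - BC
= 979396.28 - 979585.81 + 7.22 - 2.69
= -185.0 mGal

-185.0


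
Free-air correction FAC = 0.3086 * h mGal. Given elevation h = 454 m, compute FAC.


FAC = 0.3086 * h
= 0.3086 * 454
= 140.1044 mGal

140.1044


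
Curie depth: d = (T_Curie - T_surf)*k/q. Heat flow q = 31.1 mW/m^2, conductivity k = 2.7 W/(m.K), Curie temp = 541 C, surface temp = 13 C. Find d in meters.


T_Curie - T_surf = 541 - 13 = 528 C
Convert q to W/m^2: 31.1 mW/m^2 = 0.0311 W/m^2
d = 528 * 2.7 / 0.0311 = 45839.23 m

45839.23


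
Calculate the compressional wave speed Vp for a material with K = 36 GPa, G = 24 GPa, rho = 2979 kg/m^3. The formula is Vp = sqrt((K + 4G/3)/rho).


First compute the effective modulus:
K + 4G/3 = 36e9 + 4*24e9/3 = 68000000000.0 Pa
Then divide by density:
68000000000.0 / 2979 = 22826451.8295 Pa/(kg/m^3)
Take the square root:
Vp = sqrt(22826451.8295) = 4777.7 m/s

4777.7


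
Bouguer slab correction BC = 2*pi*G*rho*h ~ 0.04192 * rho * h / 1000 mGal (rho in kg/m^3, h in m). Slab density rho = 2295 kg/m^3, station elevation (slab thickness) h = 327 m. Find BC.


BC = 0.04192 * rho * h / 1000
= 0.04192 * 2295 * 327 / 1000
= 31.4595 mGal

31.4595


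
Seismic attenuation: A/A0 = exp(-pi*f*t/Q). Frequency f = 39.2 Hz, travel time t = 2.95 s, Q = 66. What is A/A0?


pi*f*t/Q = pi*39.2*2.95/66 = 5.504451
A/A0 = exp(-5.504451) = 0.004069

0.004069


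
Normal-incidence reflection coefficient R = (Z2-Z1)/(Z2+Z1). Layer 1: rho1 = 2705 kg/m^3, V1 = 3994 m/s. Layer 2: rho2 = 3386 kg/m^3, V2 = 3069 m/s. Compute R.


Z1 = 2705 * 3994 = 10803770
Z2 = 3386 * 3069 = 10391634
R = (10391634 - 10803770) / (10391634 + 10803770) = -412136 / 21195404 = -0.0194

-0.0194


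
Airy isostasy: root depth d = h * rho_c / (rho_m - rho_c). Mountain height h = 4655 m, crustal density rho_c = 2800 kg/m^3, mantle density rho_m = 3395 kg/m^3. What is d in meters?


rho_m - rho_c = 3395 - 2800 = 595
d = 4655 * 2800 / 595
= 13034000 / 595
= 21905.88 m

21905.88


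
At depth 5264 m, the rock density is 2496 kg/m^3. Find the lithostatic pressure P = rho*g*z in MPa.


P = rho * g * z / 1e6
= 2496 * 9.81 * 5264 / 1e6
= 128893040.64 / 1e6
= 128.893 MPa

128.893


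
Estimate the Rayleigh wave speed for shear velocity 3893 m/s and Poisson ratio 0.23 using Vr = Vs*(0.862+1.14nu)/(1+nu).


Numerator factor = 0.862 + 1.14*0.23 = 1.1242
Denominator = 1 + 0.23 = 1.23
Vr = 3893 * 1.1242 / 1.23 = 3558.14 m/s

3558.14


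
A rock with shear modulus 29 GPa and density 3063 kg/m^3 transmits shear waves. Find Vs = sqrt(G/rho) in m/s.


Convert G to Pa: G = 29e9 Pa
Compute G/rho = 29e9 / 3063 = 9467841.985
Vs = sqrt(9467841.985) = 3076.99 m/s

3076.99


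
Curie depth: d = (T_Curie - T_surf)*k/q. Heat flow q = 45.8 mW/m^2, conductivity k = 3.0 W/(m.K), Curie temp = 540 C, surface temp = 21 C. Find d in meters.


T_Curie - T_surf = 540 - 21 = 519 C
Convert q to W/m^2: 45.8 mW/m^2 = 0.0458 W/m^2
d = 519 * 3.0 / 0.0458 = 33995.63 m

33995.63


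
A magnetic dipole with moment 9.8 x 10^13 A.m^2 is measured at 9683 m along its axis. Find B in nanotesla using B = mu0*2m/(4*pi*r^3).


m = 9.8 x 10^13 = 98000000000000 A.m^2
2m = 196000000000000 A.m^2
r^3 = 9683^3 = 907882814987
B = (4pi*10^-7) * 196000000000000 / (4*pi * 907882814987) * 1e9
= 246300864.04144 / 11408791927534.32 * 1e9
= 21588.6893 nT

21588.6893


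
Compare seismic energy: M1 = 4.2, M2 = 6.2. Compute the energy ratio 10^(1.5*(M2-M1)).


M2 - M1 = 6.2 - 4.2 = 2.0
1.5 * 2.0 = 3.0
ratio = 10^3.0 = 1000.0

1000.0


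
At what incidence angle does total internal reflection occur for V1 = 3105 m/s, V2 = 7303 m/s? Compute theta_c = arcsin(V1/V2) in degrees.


V1/V2 = 3105/7303 = 0.425168
theta_c = arcsin(0.425168) = 25.1613 degrees

25.1613


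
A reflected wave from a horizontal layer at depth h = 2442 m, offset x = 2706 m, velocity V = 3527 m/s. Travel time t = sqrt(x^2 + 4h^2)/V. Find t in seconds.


x^2 + 4h^2 = 2706^2 + 4*2442^2 = 7322436 + 23853456 = 31175892
sqrt(31175892) = 5583.5376
t = 5583.5376 / 3527 = 1.5831 s

1.5831


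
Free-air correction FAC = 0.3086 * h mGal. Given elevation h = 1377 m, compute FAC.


FAC = 0.3086 * h
= 0.3086 * 1377
= 424.9422 mGal

424.9422


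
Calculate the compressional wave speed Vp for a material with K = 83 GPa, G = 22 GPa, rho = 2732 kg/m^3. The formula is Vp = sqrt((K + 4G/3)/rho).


First compute the effective modulus:
K + 4G/3 = 83e9 + 4*22e9/3 = 112333333333.33 Pa
Then divide by density:
112333333333.33 / 2732 = 41117618.3504 Pa/(kg/m^3)
Take the square root:
Vp = sqrt(41117618.3504) = 6412.3 m/s

6412.3


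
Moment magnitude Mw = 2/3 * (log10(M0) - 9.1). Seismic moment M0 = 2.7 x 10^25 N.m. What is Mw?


log10(M0) = log10(2.7 x 10^25) = 25.4314
Mw = 2/3 * (25.4314 - 9.1)
= 2/3 * 16.3314
= 10.89

10.89


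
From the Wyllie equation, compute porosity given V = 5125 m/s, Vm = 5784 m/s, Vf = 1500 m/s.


1/V - 1/Vm = 1/5125 - 1/5784 = 2.223e-05
1/Vf - 1/Vm = 1/1500 - 1/5784 = 0.00049378
phi = 2.223e-05 / 0.00049378 = 0.045

0.045


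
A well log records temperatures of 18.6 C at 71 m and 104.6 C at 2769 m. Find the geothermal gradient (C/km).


dT = 104.6 - 18.6 = 86.0 C
dz = 2769 - 71 = 2698 m
gradient = dT/dz * 1000 = 86.0/2698 * 1000 = 31.8755 C/km

31.8755


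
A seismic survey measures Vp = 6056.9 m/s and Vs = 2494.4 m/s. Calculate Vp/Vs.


Vp/Vs = 6056.9 / 2494.4
= 2.4282

2.4282


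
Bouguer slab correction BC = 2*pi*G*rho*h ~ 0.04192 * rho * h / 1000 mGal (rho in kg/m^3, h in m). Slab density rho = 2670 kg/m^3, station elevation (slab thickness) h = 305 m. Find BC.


BC = 0.04192 * rho * h / 1000
= 0.04192 * 2670 * 305 / 1000
= 34.1376 mGal

34.1376


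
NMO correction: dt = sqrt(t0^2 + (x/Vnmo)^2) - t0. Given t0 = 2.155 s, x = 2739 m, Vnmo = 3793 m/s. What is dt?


x/Vnmo = 2739/3793 = 0.72212
(x/Vnmo)^2 = 0.521457
t0^2 = 4.644025
sqrt(4.644025 + 0.521457) = 2.27277
dt = 2.27277 - 2.155 = 0.11777

0.11777


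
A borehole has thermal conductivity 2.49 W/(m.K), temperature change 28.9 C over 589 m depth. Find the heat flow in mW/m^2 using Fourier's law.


q = k * dT / dz * 1000
= 2.49 * 28.9 / 589 * 1000
= 0.122175 * 1000
= 122.1749 mW/m^2

122.1749


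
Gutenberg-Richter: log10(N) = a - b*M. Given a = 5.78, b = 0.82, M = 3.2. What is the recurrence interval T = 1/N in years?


log10(N) = 5.78 - 0.82*3.2 = 3.156
N = 10^3.156 = 1432.187899
T = 1/N = 1/1432.187899 = 0.0007 years

7.000000e-04


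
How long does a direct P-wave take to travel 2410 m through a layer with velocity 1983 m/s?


t = x / V
= 2410 / 1983
= 1.2153 s

1.2153


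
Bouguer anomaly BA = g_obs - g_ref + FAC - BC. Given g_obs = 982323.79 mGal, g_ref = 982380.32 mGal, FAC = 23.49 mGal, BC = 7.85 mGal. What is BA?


BA = g_obs - g_ref + FAC - BC
= 982323.79 - 982380.32 + 23.49 - 7.85
= -40.89 mGal

-40.89


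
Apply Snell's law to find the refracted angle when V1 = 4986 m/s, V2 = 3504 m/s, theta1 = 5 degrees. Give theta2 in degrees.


sin(theta1) = sin(5 deg) = 0.087156
sin(theta2) = V2/V1 * sin(theta1) = 3504/4986 * 0.087156 = 0.06125
theta2 = arcsin(0.06125) = 3.5116 degrees

3.5116


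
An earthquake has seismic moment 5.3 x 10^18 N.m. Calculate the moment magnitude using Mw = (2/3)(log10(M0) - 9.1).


log10(M0) = log10(5.3 x 10^18) = 18.7243
Mw = 2/3 * (18.7243 - 9.1)
= 2/3 * 9.6243
= 6.42

6.42


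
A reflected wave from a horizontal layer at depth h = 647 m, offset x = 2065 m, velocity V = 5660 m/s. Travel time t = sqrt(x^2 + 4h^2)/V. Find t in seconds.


x^2 + 4h^2 = 2065^2 + 4*647^2 = 4264225 + 1674436 = 5938661
sqrt(5938661) = 2436.9368
t = 2436.9368 / 5660 = 0.4306 s

0.4306


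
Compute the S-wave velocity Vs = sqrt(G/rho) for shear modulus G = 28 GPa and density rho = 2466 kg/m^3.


Convert G to Pa: G = 28e9 Pa
Compute G/rho = 28e9 / 2466 = 11354420.1135
Vs = sqrt(11354420.1135) = 3369.63 m/s

3369.63


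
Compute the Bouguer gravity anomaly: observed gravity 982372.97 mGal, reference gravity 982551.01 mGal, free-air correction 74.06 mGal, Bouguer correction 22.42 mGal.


BA = g_obs - g_ref + FAC - BC
= 982372.97 - 982551.01 + 74.06 - 22.42
= -126.4 mGal

-126.4


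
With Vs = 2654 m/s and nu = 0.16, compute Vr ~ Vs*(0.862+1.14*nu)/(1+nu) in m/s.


Numerator factor = 0.862 + 1.14*0.16 = 1.0444
Denominator = 1 + 0.16 = 1.16
Vr = 2654 * 1.0444 / 1.16 = 2389.52 m/s

2389.52


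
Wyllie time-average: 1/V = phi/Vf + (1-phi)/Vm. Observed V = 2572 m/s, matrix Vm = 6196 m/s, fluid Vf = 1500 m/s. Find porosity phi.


1/V - 1/Vm = 1/2572 - 1/6196 = 0.00022741
1/Vf - 1/Vm = 1/1500 - 1/6196 = 0.00050527
phi = 0.00022741 / 0.00050527 = 0.4501

0.4501


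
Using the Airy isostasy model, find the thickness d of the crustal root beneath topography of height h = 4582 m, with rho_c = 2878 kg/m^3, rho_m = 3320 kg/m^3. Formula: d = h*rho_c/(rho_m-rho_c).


rho_m - rho_c = 3320 - 2878 = 442
d = 4582 * 2878 / 442
= 13186996 / 442
= 29834.83 m

29834.83


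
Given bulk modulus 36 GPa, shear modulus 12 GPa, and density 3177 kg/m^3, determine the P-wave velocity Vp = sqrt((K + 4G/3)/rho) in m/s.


First compute the effective modulus:
K + 4G/3 = 36e9 + 4*12e9/3 = 52000000000.0 Pa
Then divide by density:
52000000000.0 / 3177 = 16367642.43 Pa/(kg/m^3)
Take the square root:
Vp = sqrt(16367642.43) = 4045.69 m/s

4045.69


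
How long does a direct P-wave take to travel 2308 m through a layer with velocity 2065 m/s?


t = x / V
= 2308 / 2065
= 1.1177 s

1.1177


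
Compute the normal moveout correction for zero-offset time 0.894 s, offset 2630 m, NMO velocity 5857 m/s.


x/Vnmo = 2630/5857 = 0.449035
(x/Vnmo)^2 = 0.201633
t0^2 = 0.799236
sqrt(0.799236 + 0.201633) = 1.000434
dt = 1.000434 - 0.894 = 0.106434

0.106434


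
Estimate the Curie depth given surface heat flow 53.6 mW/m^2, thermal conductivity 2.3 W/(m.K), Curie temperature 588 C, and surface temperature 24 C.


T_Curie - T_surf = 588 - 24 = 564 C
Convert q to W/m^2: 53.6 mW/m^2 = 0.0536 W/m^2
d = 564 * 2.3 / 0.0536 = 24201.49 m

24201.49


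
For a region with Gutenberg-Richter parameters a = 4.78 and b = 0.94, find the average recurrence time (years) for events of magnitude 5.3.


log10(N) = 4.78 - 0.94*5.3 = -0.202
N = 10^-0.202 = 0.628058
T = 1/N = 1/0.628058 = 1.5922 years

1.5922


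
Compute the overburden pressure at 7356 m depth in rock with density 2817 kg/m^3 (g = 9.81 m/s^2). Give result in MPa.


P = rho * g * z / 1e6
= 2817 * 9.81 * 7356 / 1e6
= 203281368.12 / 1e6
= 203.2814 MPa

203.2814


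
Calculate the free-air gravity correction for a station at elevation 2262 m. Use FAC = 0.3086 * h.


FAC = 0.3086 * h
= 0.3086 * 2262
= 698.0532 mGal

698.0532


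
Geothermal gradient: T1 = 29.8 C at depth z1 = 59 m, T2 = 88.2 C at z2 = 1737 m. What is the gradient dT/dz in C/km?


dT = 88.2 - 29.8 = 58.4 C
dz = 1737 - 59 = 1678 m
gradient = dT/dz * 1000 = 58.4/1678 * 1000 = 34.8033 C/km

34.8033


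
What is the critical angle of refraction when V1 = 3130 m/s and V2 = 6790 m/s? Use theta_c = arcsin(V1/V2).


V1/V2 = 3130/6790 = 0.460972
theta_c = arcsin(0.460972) = 27.4498 degrees

27.4498


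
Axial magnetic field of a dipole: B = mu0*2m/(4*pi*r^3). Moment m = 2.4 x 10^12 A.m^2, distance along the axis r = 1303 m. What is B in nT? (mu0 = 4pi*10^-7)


m = 2.4 x 10^12 = 2400000000000 A.m^2
2m = 4800000000000 A.m^2
r^3 = 1303^3 = 2212245127
B = (4pi*10^-7) * 4800000000000 / (4*pi * 2212245127) * 1e9
= 6031857.894892 / 27799892155.69 * 1e9
= 216974.1473 nT

216974.1473


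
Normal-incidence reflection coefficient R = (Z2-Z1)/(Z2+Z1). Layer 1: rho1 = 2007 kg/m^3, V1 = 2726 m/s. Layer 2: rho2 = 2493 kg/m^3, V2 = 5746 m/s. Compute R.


Z1 = 2007 * 2726 = 5471082
Z2 = 2493 * 5746 = 14324778
R = (14324778 - 5471082) / (14324778 + 5471082) = 8853696 / 19795860 = 0.4472

0.4472


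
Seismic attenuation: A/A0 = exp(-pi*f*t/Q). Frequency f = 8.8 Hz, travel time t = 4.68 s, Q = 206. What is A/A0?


pi*f*t/Q = pi*8.8*4.68/206 = 0.628075
A/A0 = exp(-0.628075) = 0.533618

0.533618


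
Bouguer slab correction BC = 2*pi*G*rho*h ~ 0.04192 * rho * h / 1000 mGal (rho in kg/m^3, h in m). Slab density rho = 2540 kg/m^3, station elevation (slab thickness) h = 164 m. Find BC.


BC = 0.04192 * rho * h / 1000
= 0.04192 * 2540 * 164 / 1000
= 17.4622 mGal

17.4622


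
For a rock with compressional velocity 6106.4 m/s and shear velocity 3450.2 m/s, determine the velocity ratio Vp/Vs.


Vp/Vs = 6106.4 / 3450.2
= 1.7699

1.7699


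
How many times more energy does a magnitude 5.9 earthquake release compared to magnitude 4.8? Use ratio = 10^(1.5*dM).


M2 - M1 = 5.9 - 4.8 = 1.1
1.5 * 1.1 = 1.65
ratio = 10^1.65 = 44.67

44.67


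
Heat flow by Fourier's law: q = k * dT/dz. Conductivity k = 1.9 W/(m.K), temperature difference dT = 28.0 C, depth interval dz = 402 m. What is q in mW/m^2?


q = k * dT / dz * 1000
= 1.9 * 28.0 / 402 * 1000
= 0.132338 * 1000
= 132.3383 mW/m^2

132.3383


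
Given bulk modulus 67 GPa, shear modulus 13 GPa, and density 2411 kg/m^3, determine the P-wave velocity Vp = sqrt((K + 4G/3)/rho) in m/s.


First compute the effective modulus:
K + 4G/3 = 67e9 + 4*13e9/3 = 84333333333.33 Pa
Then divide by density:
84333333333.33 / 2411 = 34978570.441 Pa/(kg/m^3)
Take the square root:
Vp = sqrt(34978570.441) = 5914.27 m/s

5914.27


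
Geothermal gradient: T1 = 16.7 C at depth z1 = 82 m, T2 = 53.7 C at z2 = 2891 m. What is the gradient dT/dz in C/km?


dT = 53.7 - 16.7 = 37.0 C
dz = 2891 - 82 = 2809 m
gradient = dT/dz * 1000 = 37.0/2809 * 1000 = 13.1719 C/km

13.1719


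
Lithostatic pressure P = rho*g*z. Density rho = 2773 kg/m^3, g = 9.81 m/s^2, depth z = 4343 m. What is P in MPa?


P = rho * g * z / 1e6
= 2773 * 9.81 * 4343 / 1e6
= 118143193.59 / 1e6
= 118.1432 MPa

118.1432


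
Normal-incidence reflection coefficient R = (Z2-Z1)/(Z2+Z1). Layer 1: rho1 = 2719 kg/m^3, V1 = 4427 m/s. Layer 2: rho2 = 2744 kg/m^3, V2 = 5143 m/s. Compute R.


Z1 = 2719 * 4427 = 12037013
Z2 = 2744 * 5143 = 14112392
R = (14112392 - 12037013) / (14112392 + 12037013) = 2075379 / 26149405 = 0.0794

0.0794


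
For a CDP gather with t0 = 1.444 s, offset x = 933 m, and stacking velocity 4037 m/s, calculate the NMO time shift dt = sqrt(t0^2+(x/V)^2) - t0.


x/Vnmo = 933/4037 = 0.231112
(x/Vnmo)^2 = 0.053413
t0^2 = 2.085136
sqrt(2.085136 + 0.053413) = 1.462378
dt = 1.462378 - 1.444 = 0.018378

0.018378


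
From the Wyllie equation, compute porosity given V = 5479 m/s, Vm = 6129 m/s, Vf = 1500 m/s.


1/V - 1/Vm = 1/5479 - 1/6129 = 1.936e-05
1/Vf - 1/Vm = 1/1500 - 1/6129 = 0.00050351
phi = 1.936e-05 / 0.00050351 = 0.0384

0.0384


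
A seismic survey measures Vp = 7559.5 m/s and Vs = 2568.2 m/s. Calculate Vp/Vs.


Vp/Vs = 7559.5 / 2568.2
= 2.9435

2.9435


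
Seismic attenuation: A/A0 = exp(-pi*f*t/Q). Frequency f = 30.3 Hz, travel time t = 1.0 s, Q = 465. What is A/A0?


pi*f*t/Q = pi*30.3*1.0/465 = 0.20471
A/A0 = exp(-0.20471) = 0.814883

0.814883


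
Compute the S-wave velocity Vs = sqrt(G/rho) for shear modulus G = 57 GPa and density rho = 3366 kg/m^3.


Convert G to Pa: G = 57e9 Pa
Compute G/rho = 57e9 / 3366 = 16934046.3458
Vs = sqrt(16934046.3458) = 4115.1 m/s

4115.1


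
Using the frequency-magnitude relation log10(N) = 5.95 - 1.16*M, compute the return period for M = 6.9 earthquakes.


log10(N) = 5.95 - 1.16*6.9 = -2.054
N = 10^-2.054 = 0.008831
T = 1/N = 1/0.008831 = 113.24 years

113.24


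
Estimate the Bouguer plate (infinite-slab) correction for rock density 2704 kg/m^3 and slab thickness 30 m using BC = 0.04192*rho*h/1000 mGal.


BC = 0.04192 * rho * h / 1000
= 0.04192 * 2704 * 30 / 1000
= 3.4006 mGal

3.4006


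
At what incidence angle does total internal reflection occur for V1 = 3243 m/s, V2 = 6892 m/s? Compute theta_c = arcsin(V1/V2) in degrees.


V1/V2 = 3243/6892 = 0.470546
theta_c = arcsin(0.470546) = 28.0697 degrees

28.0697


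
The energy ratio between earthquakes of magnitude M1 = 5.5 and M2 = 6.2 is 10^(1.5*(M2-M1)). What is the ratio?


M2 - M1 = 6.2 - 5.5 = 0.7
1.5 * 0.7 = 1.05
ratio = 10^1.05 = 11.22

11.22


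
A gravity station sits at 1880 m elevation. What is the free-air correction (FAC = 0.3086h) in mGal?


FAC = 0.3086 * h
= 0.3086 * 1880
= 580.168 mGal

580.168


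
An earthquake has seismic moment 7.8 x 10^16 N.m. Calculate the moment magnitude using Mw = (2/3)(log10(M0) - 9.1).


log10(M0) = log10(7.8 x 10^16) = 16.8921
Mw = 2/3 * (16.8921 - 9.1)
= 2/3 * 7.7921
= 5.19

5.19


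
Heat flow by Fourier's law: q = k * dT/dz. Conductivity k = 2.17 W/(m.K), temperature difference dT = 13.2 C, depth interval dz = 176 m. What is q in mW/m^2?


q = k * dT / dz * 1000
= 2.17 * 13.2 / 176 * 1000
= 0.16275 * 1000
= 162.75 mW/m^2

162.75


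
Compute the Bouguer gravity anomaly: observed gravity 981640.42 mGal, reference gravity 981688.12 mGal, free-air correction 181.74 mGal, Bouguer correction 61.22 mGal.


BA = g_obs - g_ref + FAC - BC
= 981640.42 - 981688.12 + 181.74 - 61.22
= 72.82 mGal

72.82


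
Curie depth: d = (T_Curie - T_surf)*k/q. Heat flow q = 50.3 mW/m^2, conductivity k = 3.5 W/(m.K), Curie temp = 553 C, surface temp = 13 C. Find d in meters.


T_Curie - T_surf = 553 - 13 = 540 C
Convert q to W/m^2: 50.3 mW/m^2 = 0.0503 W/m^2
d = 540 * 3.5 / 0.0503 = 37574.55 m

37574.55


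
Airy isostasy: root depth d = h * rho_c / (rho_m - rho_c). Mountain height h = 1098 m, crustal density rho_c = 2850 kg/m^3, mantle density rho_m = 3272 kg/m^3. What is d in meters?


rho_m - rho_c = 3272 - 2850 = 422
d = 1098 * 2850 / 422
= 3129300 / 422
= 7415.4 m

7415.4


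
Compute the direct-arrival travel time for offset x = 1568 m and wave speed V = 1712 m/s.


t = x / V
= 1568 / 1712
= 0.9159 s

0.9159


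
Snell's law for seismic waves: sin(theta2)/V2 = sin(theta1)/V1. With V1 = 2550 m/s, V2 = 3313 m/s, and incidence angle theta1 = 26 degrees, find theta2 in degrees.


sin(theta1) = sin(26 deg) = 0.438371
sin(theta2) = V2/V1 * sin(theta1) = 3313/2550 * 0.438371 = 0.569539
theta2 = arcsin(0.569539) = 34.7181 degrees

34.7181


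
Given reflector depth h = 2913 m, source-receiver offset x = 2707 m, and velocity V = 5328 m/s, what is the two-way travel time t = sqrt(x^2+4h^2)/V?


x^2 + 4h^2 = 2707^2 + 4*2913^2 = 7327849 + 33942276 = 41270125
sqrt(41270125) = 6424.1828
t = 6424.1828 / 5328 = 1.2057 s

1.2057


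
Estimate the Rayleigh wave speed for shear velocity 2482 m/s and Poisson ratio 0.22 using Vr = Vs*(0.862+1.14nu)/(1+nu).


Numerator factor = 0.862 + 1.14*0.22 = 1.1128
Denominator = 1 + 0.22 = 1.22
Vr = 2482 * 1.1128 / 1.22 = 2263.91 m/s

2263.91


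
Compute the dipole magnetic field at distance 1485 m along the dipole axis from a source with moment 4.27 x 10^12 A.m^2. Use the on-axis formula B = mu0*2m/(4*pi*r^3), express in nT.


m = 4.27 x 10^12 = 4270000000000 A.m^2
2m = 8540000000000 A.m^2
r^3 = 1485^3 = 3274759125
B = (4pi*10^-7) * 8540000000000 / (4*pi * 3274759125) * 1e9
= 10731680.504663 / 41151836837.5 * 1e9
= 260782.5392 nT

260782.5392


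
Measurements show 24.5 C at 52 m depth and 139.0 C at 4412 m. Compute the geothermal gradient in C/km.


dT = 139.0 - 24.5 = 114.5 C
dz = 4412 - 52 = 4360 m
gradient = dT/dz * 1000 = 114.5/4360 * 1000 = 26.2615 C/km

26.2615


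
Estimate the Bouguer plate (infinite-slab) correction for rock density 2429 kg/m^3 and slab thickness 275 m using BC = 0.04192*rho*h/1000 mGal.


BC = 0.04192 * rho * h / 1000
= 0.04192 * 2429 * 275 / 1000
= 28.0015 mGal

28.0015


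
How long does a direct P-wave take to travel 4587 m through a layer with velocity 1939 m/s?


t = x / V
= 4587 / 1939
= 2.3657 s

2.3657


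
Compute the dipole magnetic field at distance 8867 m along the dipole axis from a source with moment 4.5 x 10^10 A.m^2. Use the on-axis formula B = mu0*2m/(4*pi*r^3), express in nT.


m = 4.5 x 10^10 = 45000000000 A.m^2
2m = 90000000000 A.m^2
r^3 = 8867^3 = 697156250363
B = (4pi*10^-7) * 90000000000 / (4*pi * 697156250363) * 1e9
= 113097.335529 / 8760723818178.43 * 1e9
= 12.9096 nT

12.9096


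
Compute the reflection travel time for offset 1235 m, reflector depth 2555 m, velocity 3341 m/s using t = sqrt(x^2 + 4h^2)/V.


x^2 + 4h^2 = 1235^2 + 4*2555^2 = 1525225 + 26112100 = 27637325
sqrt(27637325) = 5257.1214
t = 5257.1214 / 3341 = 1.5735 s

1.5735


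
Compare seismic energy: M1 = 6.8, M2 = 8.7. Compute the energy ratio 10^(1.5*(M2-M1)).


M2 - M1 = 8.7 - 6.8 = 1.9
1.5 * 1.9 = 2.85
ratio = 10^2.85 = 707.95

707.95


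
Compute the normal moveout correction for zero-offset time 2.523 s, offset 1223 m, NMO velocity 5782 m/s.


x/Vnmo = 1223/5782 = 0.211519
(x/Vnmo)^2 = 0.04474
t0^2 = 6.365529
sqrt(6.365529 + 0.04474) = 2.531851
dt = 2.531851 - 2.523 = 0.008851

0.008851


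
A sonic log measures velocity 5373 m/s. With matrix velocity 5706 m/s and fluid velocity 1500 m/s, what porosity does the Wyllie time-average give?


1/V - 1/Vm = 1/5373 - 1/5706 = 1.086e-05
1/Vf - 1/Vm = 1/1500 - 1/5706 = 0.00049141
phi = 1.086e-05 / 0.00049141 = 0.0221

0.0221


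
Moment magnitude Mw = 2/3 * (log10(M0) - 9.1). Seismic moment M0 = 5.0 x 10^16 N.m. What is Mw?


log10(M0) = log10(5.0 x 10^16) = 16.699
Mw = 2/3 * (16.699 - 9.1)
= 2/3 * 7.599
= 5.07

5.07


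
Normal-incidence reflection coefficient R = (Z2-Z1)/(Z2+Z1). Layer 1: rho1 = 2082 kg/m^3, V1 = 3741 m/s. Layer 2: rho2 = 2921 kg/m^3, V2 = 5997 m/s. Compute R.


Z1 = 2082 * 3741 = 7788762
Z2 = 2921 * 5997 = 17517237
R = (17517237 - 7788762) / (17517237 + 7788762) = 9728475 / 25305999 = 0.3844

0.3844


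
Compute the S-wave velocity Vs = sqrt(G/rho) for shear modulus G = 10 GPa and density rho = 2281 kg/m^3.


Convert G to Pa: G = 10e9 Pa
Compute G/rho = 10e9 / 2281 = 4384042.0868
Vs = sqrt(4384042.0868) = 2093.81 m/s

2093.81


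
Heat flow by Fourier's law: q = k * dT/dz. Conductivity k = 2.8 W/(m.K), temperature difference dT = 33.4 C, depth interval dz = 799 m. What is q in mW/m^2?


q = k * dT / dz * 1000
= 2.8 * 33.4 / 799 * 1000
= 0.117046 * 1000
= 117.0463 mW/m^2

117.0463


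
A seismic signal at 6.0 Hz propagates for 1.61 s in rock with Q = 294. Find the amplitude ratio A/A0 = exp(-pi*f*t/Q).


pi*f*t/Q = pi*6.0*1.61/294 = 0.103224
A/A0 = exp(-0.103224) = 0.901925

0.901925


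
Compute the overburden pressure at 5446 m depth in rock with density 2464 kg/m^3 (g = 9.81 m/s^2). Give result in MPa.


P = rho * g * z / 1e6
= 2464 * 9.81 * 5446 / 1e6
= 131639840.64 / 1e6
= 131.6398 MPa

131.6398


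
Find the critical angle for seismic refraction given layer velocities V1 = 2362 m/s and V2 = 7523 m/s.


V1/V2 = 2362/7523 = 0.31397
theta_c = arcsin(0.31397) = 18.2987 degrees

18.2987


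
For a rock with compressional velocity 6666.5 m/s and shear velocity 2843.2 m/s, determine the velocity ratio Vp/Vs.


Vp/Vs = 6666.5 / 2843.2
= 2.3447

2.3447


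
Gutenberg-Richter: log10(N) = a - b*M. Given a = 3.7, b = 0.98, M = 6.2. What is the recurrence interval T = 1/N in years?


log10(N) = 3.7 - 0.98*6.2 = -2.376
N = 10^-2.376 = 0.004207
T = 1/N = 1/0.004207 = 237.684 years

237.684


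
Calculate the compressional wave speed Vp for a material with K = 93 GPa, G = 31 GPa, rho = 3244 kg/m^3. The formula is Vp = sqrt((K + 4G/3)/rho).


First compute the effective modulus:
K + 4G/3 = 93e9 + 4*31e9/3 = 134333333333.33 Pa
Then divide by density:
134333333333.33 / 3244 = 41409782.1619 Pa/(kg/m^3)
Take the square root:
Vp = sqrt(41409782.1619) = 6435.04 m/s

6435.04


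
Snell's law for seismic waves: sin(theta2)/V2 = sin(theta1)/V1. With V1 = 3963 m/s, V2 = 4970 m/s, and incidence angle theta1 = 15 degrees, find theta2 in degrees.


sin(theta1) = sin(15 deg) = 0.258819
sin(theta2) = V2/V1 * sin(theta1) = 4970/3963 * 0.258819 = 0.324585
theta2 = arcsin(0.324585) = 18.9404 degrees

18.9404


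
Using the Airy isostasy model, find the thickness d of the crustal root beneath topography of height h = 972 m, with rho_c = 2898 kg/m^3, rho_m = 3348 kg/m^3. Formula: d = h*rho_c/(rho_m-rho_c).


rho_m - rho_c = 3348 - 2898 = 450
d = 972 * 2898 / 450
= 2816856 / 450
= 6259.68 m

6259.68


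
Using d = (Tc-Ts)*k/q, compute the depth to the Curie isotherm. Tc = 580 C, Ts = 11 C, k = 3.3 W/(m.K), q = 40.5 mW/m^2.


T_Curie - T_surf = 580 - 11 = 569 C
Convert q to W/m^2: 40.5 mW/m^2 = 0.0405 W/m^2
d = 569 * 3.3 / 0.0405 = 46362.96 m

46362.96


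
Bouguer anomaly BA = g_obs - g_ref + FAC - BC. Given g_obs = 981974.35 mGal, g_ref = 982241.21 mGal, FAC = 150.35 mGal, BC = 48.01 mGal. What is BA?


BA = g_obs - g_ref + FAC - BC
= 981974.35 - 982241.21 + 150.35 - 48.01
= -164.52 mGal

-164.52


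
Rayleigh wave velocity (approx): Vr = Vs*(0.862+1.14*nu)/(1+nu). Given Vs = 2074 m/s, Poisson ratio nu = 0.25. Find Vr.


Numerator factor = 0.862 + 1.14*0.25 = 1.147
Denominator = 1 + 0.25 = 1.25
Vr = 2074 * 1.147 / 1.25 = 1903.1 m/s

1903.1


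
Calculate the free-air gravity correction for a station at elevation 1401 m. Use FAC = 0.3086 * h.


FAC = 0.3086 * h
= 0.3086 * 1401
= 432.3486 mGal

432.3486


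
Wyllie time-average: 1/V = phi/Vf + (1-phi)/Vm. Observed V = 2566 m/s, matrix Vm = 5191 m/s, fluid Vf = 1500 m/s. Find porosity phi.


1/V - 1/Vm = 1/2566 - 1/5191 = 0.00019707
1/Vf - 1/Vm = 1/1500 - 1/5191 = 0.00047403
phi = 0.00019707 / 0.00047403 = 0.4157

0.4157


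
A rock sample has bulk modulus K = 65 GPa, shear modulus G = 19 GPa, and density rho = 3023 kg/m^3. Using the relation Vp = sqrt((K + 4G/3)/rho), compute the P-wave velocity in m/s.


First compute the effective modulus:
K + 4G/3 = 65e9 + 4*19e9/3 = 90333333333.33 Pa
Then divide by density:
90333333333.33 / 3023 = 29882015.6577 Pa/(kg/m^3)
Take the square root:
Vp = sqrt(29882015.6577) = 5466.44 m/s

5466.44
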